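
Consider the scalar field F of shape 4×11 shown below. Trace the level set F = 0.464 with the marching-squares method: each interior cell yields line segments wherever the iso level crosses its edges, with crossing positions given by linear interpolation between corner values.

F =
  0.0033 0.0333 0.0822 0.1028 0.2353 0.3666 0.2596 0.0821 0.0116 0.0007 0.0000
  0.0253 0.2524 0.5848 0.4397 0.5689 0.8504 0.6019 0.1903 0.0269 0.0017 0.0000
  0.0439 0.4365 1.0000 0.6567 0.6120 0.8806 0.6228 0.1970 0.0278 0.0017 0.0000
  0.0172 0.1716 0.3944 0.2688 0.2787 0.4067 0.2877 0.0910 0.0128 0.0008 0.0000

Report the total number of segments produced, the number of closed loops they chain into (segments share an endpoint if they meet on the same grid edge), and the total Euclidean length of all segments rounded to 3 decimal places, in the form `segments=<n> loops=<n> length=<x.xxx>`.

cell (0,1): code 0100 → (0.760,2.000)–(1.000,1.637)
cell (0,2): code 1000 → (1.000,2.833)–(0.760,2.000)
cell (0,3): code 0100 → (0.686,4.000)–(1.000,3.188)
cell (0,4): code 1100 → (0.201,5.000)–(0.686,4.000)
cell (0,5): code 1100 → (0.597,6.000)–(0.201,5.000)
cell (0,6): code 1000 → (1.000,6.335)–(0.597,6.000)
cell (1,1): code 0110 → (1.000,1.637)–(2.000,1.049)
cell (1,2): code 1101 → (1.112,3.000)–(1.000,2.833)
cell (1,3): code 1110 → (1.000,3.188)–(1.112,3.000)
cell (1,6): code 1001 → (2.000,6.373)–(1.000,6.335)
cell (2,1): code 0010 → (2.000,1.049)–(2.885,2.000)
cell (2,2): code 0011 → (2.885,2.000)–(2.497,3.000)
cell (2,3): code 0011 → (2.497,3.000)–(2.444,4.000)
cell (2,4): code 0011 → (2.444,4.000)–(2.879,5.000)
cell (2,5): code 0011 → (2.879,5.000)–(2.474,6.000)
cell (2,6): code 0001 → (2.474,6.000)–(2.000,6.373)
total: 16 segments, chained into 1 closed loop(s), length Σ = 13.610431

segments=16 loops=1 length=13.610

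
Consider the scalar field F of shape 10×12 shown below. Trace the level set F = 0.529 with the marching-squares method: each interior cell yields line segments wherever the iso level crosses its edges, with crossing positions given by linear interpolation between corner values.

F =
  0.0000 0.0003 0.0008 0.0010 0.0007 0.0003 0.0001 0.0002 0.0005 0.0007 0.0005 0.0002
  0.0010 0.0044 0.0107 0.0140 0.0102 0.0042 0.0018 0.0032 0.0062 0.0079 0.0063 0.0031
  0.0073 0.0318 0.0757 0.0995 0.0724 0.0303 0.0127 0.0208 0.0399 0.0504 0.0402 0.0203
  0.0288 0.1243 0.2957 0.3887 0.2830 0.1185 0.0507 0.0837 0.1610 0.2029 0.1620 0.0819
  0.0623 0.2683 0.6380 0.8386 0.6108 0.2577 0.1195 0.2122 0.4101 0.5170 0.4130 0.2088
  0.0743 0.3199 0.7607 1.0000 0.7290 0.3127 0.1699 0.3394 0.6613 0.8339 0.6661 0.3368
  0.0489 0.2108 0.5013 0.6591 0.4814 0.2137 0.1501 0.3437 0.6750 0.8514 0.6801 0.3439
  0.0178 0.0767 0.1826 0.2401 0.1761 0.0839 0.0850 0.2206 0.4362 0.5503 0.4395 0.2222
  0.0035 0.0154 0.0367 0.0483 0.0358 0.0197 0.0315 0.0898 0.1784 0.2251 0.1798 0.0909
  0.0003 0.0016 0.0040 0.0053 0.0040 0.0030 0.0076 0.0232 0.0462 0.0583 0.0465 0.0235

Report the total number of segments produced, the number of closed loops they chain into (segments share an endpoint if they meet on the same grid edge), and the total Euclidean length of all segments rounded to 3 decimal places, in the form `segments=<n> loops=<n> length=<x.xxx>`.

cell (3,1): code 0100 → (3.682,2.000)–(4.000,1.705)
cell (3,2): code 1100 → (3.312,3.000)–(3.682,2.000)
cell (3,3): code 1100 → (3.750,4.000)–(3.312,3.000)
cell (3,4): code 1000 → (4.000,4.232)–(3.750,4.000)
cell (4,1): code 0110 → (4.000,1.705)–(5.000,1.474)
cell (4,4): code 1001 → (5.000,4.480)–(4.000,4.232)
cell (4,7): code 0100 → (4.473,8.000)–(5.000,7.589)
cell (4,8): code 1100 → (4.038,9.000)–(4.473,8.000)
cell (4,9): code 1100 → (4.458,10.000)–(4.038,9.000)
cell (4,10): code 1000 → (5.000,10.416)–(4.458,10.000)
cell (5,1): code 0010 → (5.000,1.474)–(5.893,2.000)
cell (5,2): code 0111 → (5.893,2.000)–(6.000,2.176)
cell (5,3): code 1011 → (6.000,3.732)–(5.808,4.000)
cell (5,4): code 0001 → (5.808,4.000)–(5.000,4.480)
cell (5,7): code 0110 → (5.000,7.589)–(6.000,7.559)
cell (5,10): code 1001 → (6.000,10.449)–(5.000,10.416)
cell (6,2): code 0010 → (6.000,2.176)–(6.311,3.000)
cell (6,3): code 0001 → (6.311,3.000)–(6.000,3.732)
cell (6,7): code 0010 → (6.000,7.559)–(6.611,8.000)
cell (6,8): code 0111 → (6.611,8.000)–(7.000,8.813)
cell (6,9): code 1011 → (7.000,9.192)–(6.628,10.000)
cell (6,10): code 0001 → (6.628,10.000)–(6.000,10.449)
cell (7,8): code 0010 → (7.000,8.813)–(7.065,9.000)
cell (7,9): code 0001 → (7.065,9.000)–(7.000,9.192)
total: 24 segments, chained into 2 closed loop(s), length Σ = 18.422284

segments=24 loops=2 length=18.422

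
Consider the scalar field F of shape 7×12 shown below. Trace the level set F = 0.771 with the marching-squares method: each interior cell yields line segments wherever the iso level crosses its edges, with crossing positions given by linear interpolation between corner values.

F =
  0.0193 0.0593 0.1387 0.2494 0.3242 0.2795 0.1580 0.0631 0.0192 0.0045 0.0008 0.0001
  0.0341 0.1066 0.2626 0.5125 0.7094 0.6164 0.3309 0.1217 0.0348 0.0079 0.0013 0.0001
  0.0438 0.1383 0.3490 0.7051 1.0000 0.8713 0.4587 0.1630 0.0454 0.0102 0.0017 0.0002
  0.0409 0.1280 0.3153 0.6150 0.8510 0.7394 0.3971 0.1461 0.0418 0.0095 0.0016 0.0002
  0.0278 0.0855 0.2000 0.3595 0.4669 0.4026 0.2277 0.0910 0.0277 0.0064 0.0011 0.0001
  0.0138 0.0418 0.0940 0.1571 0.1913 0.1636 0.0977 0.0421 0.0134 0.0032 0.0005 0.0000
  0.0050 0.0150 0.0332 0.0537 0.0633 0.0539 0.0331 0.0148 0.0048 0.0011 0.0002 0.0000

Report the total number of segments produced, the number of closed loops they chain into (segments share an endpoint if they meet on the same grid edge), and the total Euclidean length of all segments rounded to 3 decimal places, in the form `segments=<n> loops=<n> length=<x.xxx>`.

segments=8 loops=1 length=6.049

cell (1,3): code 0100 → (1.212,4.000)–(2.000,3.223)
cell (1,4): code 1100 → (1.607,5.000)–(1.212,4.000)
cell (1,5): code 1000 → (2.000,5.243)–(1.607,5.000)
cell (2,3): code 0110 → (2.000,3.223)–(3.000,3.661)
cell (2,4): code 1011 → (3.000,4.717)–(2.760,5.000)
cell (2,5): code 0001 → (2.760,5.000)–(2.000,5.243)
cell (3,3): code 0010 → (3.000,3.661)–(3.208,4.000)
cell (3,4): code 0001 → (3.208,4.000)–(3.000,4.717)
total: 8 segments, chained into 1 closed loop(s), length Σ = 6.049005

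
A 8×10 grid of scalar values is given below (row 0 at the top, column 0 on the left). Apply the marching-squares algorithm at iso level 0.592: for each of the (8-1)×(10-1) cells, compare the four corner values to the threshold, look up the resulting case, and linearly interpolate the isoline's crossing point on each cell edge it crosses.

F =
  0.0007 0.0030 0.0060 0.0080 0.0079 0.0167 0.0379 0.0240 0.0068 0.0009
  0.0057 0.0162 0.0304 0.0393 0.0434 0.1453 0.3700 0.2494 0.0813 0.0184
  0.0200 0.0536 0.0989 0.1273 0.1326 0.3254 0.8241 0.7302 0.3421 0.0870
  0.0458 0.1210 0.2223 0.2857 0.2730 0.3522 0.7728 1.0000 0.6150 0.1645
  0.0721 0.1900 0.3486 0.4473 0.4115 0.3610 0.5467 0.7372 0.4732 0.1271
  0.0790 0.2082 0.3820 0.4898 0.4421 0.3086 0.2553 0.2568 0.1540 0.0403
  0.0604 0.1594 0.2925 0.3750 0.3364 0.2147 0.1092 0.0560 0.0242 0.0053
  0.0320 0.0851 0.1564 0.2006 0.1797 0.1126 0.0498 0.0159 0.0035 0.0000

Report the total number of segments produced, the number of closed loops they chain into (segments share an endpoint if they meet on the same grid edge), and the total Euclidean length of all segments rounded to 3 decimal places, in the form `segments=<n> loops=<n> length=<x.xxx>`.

segments=12 loops=1 length=8.180

cell (1,5): code 0100 → (1.489,6.000)–(2.000,5.535)
cell (1,6): code 1100 → (1.713,7.000)–(1.489,6.000)
cell (1,7): code 1000 → (2.000,7.356)–(1.713,7.000)
cell (2,5): code 0110 → (2.000,5.535)–(3.000,5.570)
cell (2,7): code 1101 → (2.916,8.000)–(2.000,7.356)
cell (2,8): code 1000 → (3.000,8.051)–(2.916,8.000)
cell (3,5): code 0010 → (3.000,5.570)–(3.800,6.000)
cell (3,6): code 0111 → (3.800,6.000)–(4.000,6.238)
cell (3,7): code 1011 → (4.000,7.550)–(3.162,8.000)
cell (3,8): code 0001 → (3.162,8.000)–(3.000,8.051)
cell (4,6): code 0010 → (4.000,6.238)–(4.302,7.000)
cell (4,7): code 0001 → (4.302,7.000)–(4.000,7.550)
total: 12 segments, chained into 1 closed loop(s), length Σ = 8.179605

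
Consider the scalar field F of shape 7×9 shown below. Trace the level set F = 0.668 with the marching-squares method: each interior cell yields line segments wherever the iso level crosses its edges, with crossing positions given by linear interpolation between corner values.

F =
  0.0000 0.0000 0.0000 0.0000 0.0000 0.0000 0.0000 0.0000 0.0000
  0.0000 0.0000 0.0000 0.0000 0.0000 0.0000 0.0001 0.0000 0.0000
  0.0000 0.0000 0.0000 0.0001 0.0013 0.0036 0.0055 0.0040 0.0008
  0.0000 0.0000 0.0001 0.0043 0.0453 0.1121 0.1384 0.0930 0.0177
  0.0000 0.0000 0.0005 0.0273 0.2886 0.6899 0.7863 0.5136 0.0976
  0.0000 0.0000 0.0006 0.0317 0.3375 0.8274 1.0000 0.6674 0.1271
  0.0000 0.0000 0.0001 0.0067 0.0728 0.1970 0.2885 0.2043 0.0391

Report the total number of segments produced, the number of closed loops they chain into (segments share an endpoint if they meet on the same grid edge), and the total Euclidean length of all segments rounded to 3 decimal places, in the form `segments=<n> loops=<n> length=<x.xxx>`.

cell (3,4): code 0100 → (3.962,5.000)–(4.000,4.945)
cell (3,5): code 1100 → (3.817,6.000)–(3.962,5.000)
cell (3,6): code 1000 → (4.000,6.434)–(3.817,6.000)
cell (4,4): code 0110 → (4.000,4.945)–(5.000,4.675)
cell (4,6): code 1001 → (5.000,6.998)–(4.000,6.434)
cell (5,4): code 0010 → (5.000,4.675)–(5.253,5.000)
cell (5,5): code 0011 → (5.253,5.000)–(5.467,6.000)
cell (5,6): code 0001 → (5.467,6.000)–(5.000,6.998)
total: 8 segments, chained into 1 closed loop(s), length Σ = 6.268357

segments=8 loops=1 length=6.268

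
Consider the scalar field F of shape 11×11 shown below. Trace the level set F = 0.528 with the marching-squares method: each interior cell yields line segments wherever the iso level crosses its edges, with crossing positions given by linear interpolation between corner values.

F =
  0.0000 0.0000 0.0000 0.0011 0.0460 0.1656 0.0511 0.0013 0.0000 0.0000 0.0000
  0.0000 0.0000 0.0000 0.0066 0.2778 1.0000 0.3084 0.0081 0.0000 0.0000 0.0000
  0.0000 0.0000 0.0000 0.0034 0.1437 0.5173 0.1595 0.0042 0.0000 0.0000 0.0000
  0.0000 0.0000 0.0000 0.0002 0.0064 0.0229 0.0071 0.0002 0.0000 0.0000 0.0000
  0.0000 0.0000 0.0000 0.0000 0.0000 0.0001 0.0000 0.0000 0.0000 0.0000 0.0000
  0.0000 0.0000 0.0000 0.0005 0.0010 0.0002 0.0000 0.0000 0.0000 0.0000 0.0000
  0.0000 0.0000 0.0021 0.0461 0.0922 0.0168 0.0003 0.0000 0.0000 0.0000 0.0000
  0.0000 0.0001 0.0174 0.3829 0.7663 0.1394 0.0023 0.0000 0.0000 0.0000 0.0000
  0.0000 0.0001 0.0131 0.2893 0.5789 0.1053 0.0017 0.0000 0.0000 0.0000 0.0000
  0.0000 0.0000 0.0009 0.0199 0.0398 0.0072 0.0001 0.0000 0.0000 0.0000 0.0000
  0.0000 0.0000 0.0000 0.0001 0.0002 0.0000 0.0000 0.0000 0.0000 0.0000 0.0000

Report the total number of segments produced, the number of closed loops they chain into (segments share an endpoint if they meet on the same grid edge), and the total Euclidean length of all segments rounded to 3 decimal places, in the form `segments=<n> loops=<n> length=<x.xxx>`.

segments=10 loops=2 length=7.827

cell (0,4): code 0100 → (0.434,5.000)–(1.000,4.346)
cell (0,5): code 1000 → (1.000,5.682)–(0.434,5.000)
cell (1,4): code 0010 → (1.000,4.346)–(1.978,5.000)
cell (1,5): code 0001 → (1.978,5.000)–(1.000,5.682)
cell (6,3): code 0100 → (6.646,4.000)–(7.000,3.378)
cell (6,4): code 1000 → (7.000,4.380)–(6.646,4.000)
cell (7,3): code 0110 → (7.000,3.378)–(8.000,3.824)
cell (7,4): code 1001 → (8.000,4.107)–(7.000,4.380)
cell (8,3): code 0010 → (8.000,3.824)–(8.094,4.000)
cell (8,4): code 0001 → (8.094,4.000)–(8.000,4.107)
total: 10 segments, chained into 2 closed loop(s), length Σ = 7.827458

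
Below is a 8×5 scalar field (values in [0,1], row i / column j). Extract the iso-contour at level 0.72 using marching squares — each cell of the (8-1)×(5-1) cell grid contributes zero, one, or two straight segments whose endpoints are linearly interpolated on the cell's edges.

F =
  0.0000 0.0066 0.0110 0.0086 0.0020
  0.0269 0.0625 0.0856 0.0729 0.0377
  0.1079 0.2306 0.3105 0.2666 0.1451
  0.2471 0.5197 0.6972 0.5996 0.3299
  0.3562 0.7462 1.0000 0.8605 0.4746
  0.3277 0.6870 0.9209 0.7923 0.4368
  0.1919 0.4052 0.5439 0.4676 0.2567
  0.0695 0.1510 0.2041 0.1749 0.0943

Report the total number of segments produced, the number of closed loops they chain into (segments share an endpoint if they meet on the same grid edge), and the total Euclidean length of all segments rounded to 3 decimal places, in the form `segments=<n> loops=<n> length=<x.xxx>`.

segments=10 loops=1 length=7.537

cell (3,0): code 0100 → (3.884,1.000)–(4.000,0.933)
cell (3,1): code 1100 → (3.075,2.000)–(3.884,1.000)
cell (3,2): code 1100 → (3.461,3.000)–(3.075,2.000)
cell (3,3): code 1000 → (4.000,3.364)–(3.461,3.000)
cell (4,0): code 0010 → (4.000,0.933)–(4.443,1.000)
cell (4,1): code 0111 → (4.443,1.000)–(5.000,1.141)
cell (4,3): code 1001 → (5.000,3.203)–(4.000,3.364)
cell (5,1): code 0010 → (5.000,1.141)–(5.533,2.000)
cell (5,2): code 0011 → (5.533,2.000)–(5.223,3.000)
cell (5,3): code 0001 → (5.223,3.000)–(5.000,3.203)
total: 10 segments, chained into 1 closed loop(s), length Σ = 7.536930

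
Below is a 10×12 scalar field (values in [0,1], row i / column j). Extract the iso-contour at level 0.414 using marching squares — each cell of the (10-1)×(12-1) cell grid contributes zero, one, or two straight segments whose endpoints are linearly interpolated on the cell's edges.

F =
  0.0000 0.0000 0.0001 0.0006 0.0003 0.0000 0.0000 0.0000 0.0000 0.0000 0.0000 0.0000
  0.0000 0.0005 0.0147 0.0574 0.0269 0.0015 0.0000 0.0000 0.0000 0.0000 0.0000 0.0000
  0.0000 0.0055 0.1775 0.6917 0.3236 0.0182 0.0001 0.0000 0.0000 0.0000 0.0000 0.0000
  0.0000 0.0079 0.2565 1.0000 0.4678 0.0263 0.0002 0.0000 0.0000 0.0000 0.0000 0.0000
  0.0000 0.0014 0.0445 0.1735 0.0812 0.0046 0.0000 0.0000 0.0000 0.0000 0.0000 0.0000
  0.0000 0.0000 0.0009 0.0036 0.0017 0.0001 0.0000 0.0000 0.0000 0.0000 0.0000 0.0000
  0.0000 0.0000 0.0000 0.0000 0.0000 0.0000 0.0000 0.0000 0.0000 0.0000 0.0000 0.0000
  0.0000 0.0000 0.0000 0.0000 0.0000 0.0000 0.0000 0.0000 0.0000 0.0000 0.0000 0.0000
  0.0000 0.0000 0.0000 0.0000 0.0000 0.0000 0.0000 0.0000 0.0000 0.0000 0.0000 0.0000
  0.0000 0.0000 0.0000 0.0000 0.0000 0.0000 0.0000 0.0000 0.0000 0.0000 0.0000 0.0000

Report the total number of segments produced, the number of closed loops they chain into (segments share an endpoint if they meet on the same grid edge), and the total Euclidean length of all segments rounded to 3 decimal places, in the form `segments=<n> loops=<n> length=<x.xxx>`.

cell (1,2): code 0100 → (1.562,3.000)–(2.000,2.460)
cell (1,3): code 1000 → (2.000,3.754)–(1.562,3.000)
cell (2,2): code 0110 → (2.000,2.460)–(3.000,2.212)
cell (2,3): code 1101 → (2.627,4.000)–(2.000,3.754)
cell (2,4): code 1000 → (3.000,4.122)–(2.627,4.000)
cell (3,2): code 0010 → (3.000,2.212)–(3.709,3.000)
cell (3,3): code 0011 → (3.709,3.000)–(3.139,4.000)
cell (3,4): code 0001 → (3.139,4.000)–(3.000,4.122)
total: 8 segments, chained into 1 closed loop(s), length Σ = 6.059661

segments=8 loops=1 length=6.060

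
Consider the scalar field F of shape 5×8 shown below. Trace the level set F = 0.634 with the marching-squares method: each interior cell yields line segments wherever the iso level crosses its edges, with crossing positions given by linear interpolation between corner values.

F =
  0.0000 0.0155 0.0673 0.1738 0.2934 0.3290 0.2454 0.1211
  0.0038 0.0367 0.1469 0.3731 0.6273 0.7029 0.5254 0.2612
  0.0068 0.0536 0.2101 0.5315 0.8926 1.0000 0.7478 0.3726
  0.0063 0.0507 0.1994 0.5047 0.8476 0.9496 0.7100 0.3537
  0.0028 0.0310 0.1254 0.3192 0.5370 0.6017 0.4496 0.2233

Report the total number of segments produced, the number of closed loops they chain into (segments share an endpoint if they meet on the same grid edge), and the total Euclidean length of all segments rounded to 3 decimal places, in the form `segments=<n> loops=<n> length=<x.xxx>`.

segments=12 loops=1 length=9.535

cell (0,4): code 0100 → (0.816,5.000)–(1.000,4.089)
cell (0,5): code 1000 → (1.000,5.388)–(0.816,5.000)
cell (1,3): code 0100 → (1.025,4.000)–(2.000,3.284)
cell (1,4): code 1110 → (1.000,4.089)–(1.025,4.000)
cell (1,5): code 1101 → (1.488,6.000)–(1.000,5.388)
cell (1,6): code 1000 → (2.000,6.303)–(1.488,6.000)
cell (2,3): code 0110 → (2.000,3.284)–(3.000,3.377)
cell (2,6): code 1001 → (3.000,6.213)–(2.000,6.303)
cell (3,3): code 0010 → (3.000,3.377)–(3.688,4.000)
cell (3,4): code 0011 → (3.688,4.000)–(3.907,5.000)
cell (3,5): code 0011 → (3.907,5.000)–(3.292,6.000)
cell (3,6): code 0001 → (3.292,6.000)–(3.000,6.213)
total: 12 segments, chained into 1 closed loop(s), length Σ = 9.534523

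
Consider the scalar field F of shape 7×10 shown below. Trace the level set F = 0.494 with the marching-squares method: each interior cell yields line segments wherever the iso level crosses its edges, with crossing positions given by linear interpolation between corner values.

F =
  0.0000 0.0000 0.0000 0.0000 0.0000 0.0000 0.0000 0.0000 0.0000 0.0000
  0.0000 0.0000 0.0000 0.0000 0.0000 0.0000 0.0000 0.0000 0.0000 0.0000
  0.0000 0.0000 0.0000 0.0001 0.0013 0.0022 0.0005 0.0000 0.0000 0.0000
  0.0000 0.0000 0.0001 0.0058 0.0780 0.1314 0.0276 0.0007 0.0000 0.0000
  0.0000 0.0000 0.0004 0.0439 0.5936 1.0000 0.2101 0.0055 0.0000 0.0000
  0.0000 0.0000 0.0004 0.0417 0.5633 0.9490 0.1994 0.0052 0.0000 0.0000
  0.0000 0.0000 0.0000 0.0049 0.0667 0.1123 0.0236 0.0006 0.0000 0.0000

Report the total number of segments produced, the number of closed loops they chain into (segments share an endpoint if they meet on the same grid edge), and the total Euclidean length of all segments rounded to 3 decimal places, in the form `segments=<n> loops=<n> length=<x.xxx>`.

segments=8 loops=1 length=6.292

cell (3,3): code 0100 → (3.807,4.000)–(4.000,3.819)
cell (3,4): code 1100 → (3.417,5.000)–(3.807,4.000)
cell (3,5): code 1000 → (4.000,5.641)–(3.417,5.000)
cell (4,3): code 0110 → (4.000,3.819)–(5.000,3.867)
cell (4,5): code 1001 → (5.000,5.607)–(4.000,5.641)
cell (5,3): code 0010 → (5.000,3.867)–(5.140,4.000)
cell (5,4): code 0011 → (5.140,4.000)–(5.544,5.000)
cell (5,5): code 0001 → (5.544,5.000)–(5.000,5.607)
total: 8 segments, chained into 1 closed loop(s), length Σ = 6.291833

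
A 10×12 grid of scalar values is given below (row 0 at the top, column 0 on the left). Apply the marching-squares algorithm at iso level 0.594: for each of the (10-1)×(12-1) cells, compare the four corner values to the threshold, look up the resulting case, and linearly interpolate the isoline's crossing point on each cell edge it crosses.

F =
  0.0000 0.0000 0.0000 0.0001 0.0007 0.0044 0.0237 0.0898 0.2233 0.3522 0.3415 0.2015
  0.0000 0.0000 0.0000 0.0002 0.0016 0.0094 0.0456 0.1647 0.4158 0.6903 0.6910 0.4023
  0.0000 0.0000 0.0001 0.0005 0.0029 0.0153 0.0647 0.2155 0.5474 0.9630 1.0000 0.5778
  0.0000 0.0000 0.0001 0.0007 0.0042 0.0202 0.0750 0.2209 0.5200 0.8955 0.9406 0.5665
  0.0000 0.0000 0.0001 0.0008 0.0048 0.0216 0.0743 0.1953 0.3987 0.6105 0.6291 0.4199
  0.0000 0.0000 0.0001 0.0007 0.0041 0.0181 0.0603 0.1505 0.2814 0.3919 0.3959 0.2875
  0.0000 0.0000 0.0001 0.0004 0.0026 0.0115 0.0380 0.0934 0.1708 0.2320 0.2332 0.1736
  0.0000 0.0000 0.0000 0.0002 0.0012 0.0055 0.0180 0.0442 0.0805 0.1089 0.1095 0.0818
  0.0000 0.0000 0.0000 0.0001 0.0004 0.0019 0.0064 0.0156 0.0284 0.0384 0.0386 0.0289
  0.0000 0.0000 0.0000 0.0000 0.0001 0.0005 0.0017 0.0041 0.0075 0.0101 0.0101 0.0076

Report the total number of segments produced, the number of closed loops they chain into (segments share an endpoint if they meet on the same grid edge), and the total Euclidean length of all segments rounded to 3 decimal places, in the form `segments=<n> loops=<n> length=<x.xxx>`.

cell (0,8): code 0100 → (0.715,9.000)–(1.000,8.649)
cell (0,9): code 1100 → (0.722,10.000)–(0.715,9.000)
cell (0,10): code 1000 → (1.000,10.336)–(0.722,10.000)
cell (1,8): code 0110 → (1.000,8.649)–(2.000,8.112)
cell (1,10): code 1001 → (2.000,10.962)–(1.000,10.336)
cell (2,8): code 0110 → (2.000,8.112)–(3.000,8.197)
cell (2,10): code 1001 → (3.000,10.926)–(2.000,10.962)
cell (3,8): code 0110 → (3.000,8.197)–(4.000,8.922)
cell (3,10): code 1001 → (4.000,10.168)–(3.000,10.926)
cell (4,8): code 0010 → (4.000,8.922)–(4.075,9.000)
cell (4,9): code 0011 → (4.075,9.000)–(4.151,10.000)
cell (4,10): code 0001 → (4.151,10.000)–(4.000,10.168)
total: 12 segments, chained into 1 closed loop(s), length Σ = 10.033707

segments=12 loops=1 length=10.034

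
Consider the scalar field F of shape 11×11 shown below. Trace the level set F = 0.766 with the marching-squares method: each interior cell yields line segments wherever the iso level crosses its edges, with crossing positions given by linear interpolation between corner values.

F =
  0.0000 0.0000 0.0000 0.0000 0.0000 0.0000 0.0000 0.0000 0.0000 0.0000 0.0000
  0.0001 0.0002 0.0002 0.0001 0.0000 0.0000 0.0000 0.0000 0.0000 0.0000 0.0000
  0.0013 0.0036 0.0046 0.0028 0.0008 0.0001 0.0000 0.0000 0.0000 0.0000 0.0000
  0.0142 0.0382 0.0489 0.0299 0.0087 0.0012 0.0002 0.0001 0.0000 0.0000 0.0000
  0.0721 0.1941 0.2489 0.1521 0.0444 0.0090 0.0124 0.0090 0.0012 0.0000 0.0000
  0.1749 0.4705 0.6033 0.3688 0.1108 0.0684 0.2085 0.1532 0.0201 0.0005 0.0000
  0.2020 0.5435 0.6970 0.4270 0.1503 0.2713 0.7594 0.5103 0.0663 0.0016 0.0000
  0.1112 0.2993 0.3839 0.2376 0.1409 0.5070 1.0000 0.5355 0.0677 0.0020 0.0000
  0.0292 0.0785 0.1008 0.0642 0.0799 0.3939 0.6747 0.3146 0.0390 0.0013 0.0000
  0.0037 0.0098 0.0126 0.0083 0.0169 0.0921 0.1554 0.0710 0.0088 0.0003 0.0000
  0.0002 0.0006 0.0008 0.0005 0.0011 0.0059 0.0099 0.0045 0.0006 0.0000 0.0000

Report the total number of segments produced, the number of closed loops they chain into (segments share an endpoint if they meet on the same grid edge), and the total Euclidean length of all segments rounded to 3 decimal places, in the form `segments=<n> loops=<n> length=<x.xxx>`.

cell (6,5): code 0100 → (6.027,6.000)–(7.000,5.525)
cell (6,6): code 1000 → (7.000,6.504)–(6.027,6.000)
cell (7,5): code 0010 → (7.000,5.525)–(7.719,6.000)
cell (7,6): code 0001 → (7.719,6.000)–(7.000,6.504)
total: 4 segments, chained into 1 closed loop(s), length Σ = 3.917518

segments=4 loops=1 length=3.918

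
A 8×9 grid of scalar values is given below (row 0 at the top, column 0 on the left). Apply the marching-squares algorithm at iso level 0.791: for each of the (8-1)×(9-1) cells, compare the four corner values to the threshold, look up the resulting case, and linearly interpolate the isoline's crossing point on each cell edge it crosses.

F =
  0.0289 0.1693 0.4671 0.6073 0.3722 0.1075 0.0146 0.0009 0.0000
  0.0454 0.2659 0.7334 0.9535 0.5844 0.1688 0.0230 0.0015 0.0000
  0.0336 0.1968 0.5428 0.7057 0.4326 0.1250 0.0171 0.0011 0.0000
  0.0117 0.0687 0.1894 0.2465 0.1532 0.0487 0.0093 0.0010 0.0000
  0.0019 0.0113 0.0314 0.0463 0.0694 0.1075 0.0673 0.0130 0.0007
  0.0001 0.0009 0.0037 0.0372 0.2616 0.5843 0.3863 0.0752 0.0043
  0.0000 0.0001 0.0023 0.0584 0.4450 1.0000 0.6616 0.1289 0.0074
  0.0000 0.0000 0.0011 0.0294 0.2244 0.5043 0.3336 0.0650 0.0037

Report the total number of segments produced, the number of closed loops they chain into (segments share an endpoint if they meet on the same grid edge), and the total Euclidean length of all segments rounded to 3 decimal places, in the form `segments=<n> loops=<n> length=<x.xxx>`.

segments=8 loops=2 length=6.033

cell (0,2): code 0100 → (0.531,3.000)–(1.000,2.262)
cell (0,3): code 1000 → (1.000,3.440)–(0.531,3.000)
cell (1,2): code 0010 → (1.000,2.262)–(1.656,3.000)
cell (1,3): code 0001 → (1.656,3.000)–(1.000,3.440)
cell (5,4): code 0100 → (5.497,5.000)–(6.000,4.623)
cell (5,5): code 1000 → (6.000,5.618)–(5.497,5.000)
cell (6,4): code 0010 → (6.000,4.623)–(6.422,5.000)
cell (6,5): code 0001 → (6.422,5.000)–(6.000,5.618)
total: 8 segments, chained into 2 closed loop(s), length Σ = 6.033410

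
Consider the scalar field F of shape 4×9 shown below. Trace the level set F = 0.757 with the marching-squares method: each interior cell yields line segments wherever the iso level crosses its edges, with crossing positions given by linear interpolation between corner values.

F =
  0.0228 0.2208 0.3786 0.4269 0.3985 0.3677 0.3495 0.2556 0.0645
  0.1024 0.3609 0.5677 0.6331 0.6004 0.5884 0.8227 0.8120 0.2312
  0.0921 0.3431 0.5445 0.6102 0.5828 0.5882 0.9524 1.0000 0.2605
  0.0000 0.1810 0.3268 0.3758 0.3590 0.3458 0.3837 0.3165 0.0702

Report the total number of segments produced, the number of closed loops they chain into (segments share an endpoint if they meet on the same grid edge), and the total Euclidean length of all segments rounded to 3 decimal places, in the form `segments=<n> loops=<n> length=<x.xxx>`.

segments=8 loops=1 length=5.631

cell (0,5): code 0100 → (0.861,6.000)–(1.000,5.720)
cell (0,6): code 1100 → (0.901,7.000)–(0.861,6.000)
cell (0,7): code 1000 → (1.000,7.095)–(0.901,7.000)
cell (1,5): code 0110 → (1.000,5.720)–(2.000,5.463)
cell (1,7): code 1001 → (2.000,7.329)–(1.000,7.095)
cell (2,5): code 0010 → (2.000,5.463)–(2.344,6.000)
cell (2,6): code 0011 → (2.344,6.000)–(2.356,7.000)
cell (2,7): code 0001 → (2.356,7.000)–(2.000,7.329)
total: 8 segments, chained into 1 closed loop(s), length Σ = 5.631158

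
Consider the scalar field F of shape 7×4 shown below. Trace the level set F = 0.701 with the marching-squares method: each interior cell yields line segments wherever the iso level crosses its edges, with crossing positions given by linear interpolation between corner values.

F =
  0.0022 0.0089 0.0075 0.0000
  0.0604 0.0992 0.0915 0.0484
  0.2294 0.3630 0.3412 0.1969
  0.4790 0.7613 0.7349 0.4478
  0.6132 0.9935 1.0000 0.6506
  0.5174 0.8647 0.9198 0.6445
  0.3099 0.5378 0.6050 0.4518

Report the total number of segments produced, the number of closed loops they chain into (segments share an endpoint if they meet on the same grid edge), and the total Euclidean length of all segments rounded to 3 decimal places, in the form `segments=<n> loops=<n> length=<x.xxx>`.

cell (2,0): code 0100 → (2.849,1.000)–(3.000,0.786)
cell (2,1): code 1100 → (2.914,2.000)–(2.849,1.000)
cell (2,2): code 1000 → (3.000,2.118)–(2.914,2.000)
cell (3,0): code 0110 → (3.000,0.786)–(4.000,0.231)
cell (3,2): code 1001 → (4.000,2.856)–(3.000,2.118)
cell (4,0): code 0110 → (4.000,0.231)–(5.000,0.529)
cell (4,2): code 1001 → (5.000,2.795)–(4.000,2.856)
cell (5,0): code 0010 → (5.000,0.529)–(5.501,1.000)
cell (5,1): code 0011 → (5.501,1.000)–(5.695,2.000)
cell (5,2): code 0001 → (5.695,2.000)–(5.000,2.795)
total: 10 segments, chained into 1 closed loop(s), length Σ = 8.604139

segments=10 loops=1 length=8.604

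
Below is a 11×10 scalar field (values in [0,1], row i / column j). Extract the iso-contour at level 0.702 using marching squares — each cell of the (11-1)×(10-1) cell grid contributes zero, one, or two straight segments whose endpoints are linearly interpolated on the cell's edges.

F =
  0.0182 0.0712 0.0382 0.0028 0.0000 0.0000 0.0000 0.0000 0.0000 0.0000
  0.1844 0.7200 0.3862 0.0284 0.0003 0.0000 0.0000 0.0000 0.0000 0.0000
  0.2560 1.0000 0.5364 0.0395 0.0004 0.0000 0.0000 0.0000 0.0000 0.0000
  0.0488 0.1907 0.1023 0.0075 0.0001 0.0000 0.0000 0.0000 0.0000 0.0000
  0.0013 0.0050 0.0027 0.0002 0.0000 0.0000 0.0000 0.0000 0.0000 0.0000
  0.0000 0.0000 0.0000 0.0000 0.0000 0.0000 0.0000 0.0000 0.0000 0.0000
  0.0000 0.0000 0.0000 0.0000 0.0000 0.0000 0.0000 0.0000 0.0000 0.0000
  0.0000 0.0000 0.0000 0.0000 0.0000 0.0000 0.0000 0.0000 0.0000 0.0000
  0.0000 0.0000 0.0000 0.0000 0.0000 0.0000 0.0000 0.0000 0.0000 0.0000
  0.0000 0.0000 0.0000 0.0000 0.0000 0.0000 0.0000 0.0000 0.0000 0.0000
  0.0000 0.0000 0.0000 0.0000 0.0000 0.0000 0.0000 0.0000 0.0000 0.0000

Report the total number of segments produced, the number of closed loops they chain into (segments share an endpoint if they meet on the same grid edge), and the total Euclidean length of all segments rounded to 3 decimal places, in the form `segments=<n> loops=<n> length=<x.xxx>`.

segments=6 loops=1 length=3.615

cell (0,0): code 0100 → (0.972,1.000)–(1.000,0.966)
cell (0,1): code 1000 → (1.000,1.054)–(0.972,1.000)
cell (1,0): code 0110 → (1.000,0.966)–(2.000,0.599)
cell (1,1): code 1001 → (2.000,1.643)–(1.000,1.054)
cell (2,0): code 0010 → (2.000,0.599)–(2.368,1.000)
cell (2,1): code 0001 → (2.368,1.000)–(2.000,1.643)
total: 6 segments, chained into 1 closed loop(s), length Σ = 3.614784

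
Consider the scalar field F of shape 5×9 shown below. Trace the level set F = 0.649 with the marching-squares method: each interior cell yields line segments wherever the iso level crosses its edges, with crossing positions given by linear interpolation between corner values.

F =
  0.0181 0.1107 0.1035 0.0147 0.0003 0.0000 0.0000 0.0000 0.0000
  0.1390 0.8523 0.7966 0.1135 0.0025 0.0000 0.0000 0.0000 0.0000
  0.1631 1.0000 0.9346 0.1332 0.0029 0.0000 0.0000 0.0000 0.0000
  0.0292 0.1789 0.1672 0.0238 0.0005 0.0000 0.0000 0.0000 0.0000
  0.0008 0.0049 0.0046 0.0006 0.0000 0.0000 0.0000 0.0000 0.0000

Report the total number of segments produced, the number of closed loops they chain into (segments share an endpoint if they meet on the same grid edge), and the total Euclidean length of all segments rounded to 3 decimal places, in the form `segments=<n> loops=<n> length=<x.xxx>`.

segments=8 loops=1 length=5.835

cell (0,0): code 0100 → (0.726,1.000)–(1.000,0.715)
cell (0,1): code 1100 → (0.787,2.000)–(0.726,1.000)
cell (0,2): code 1000 → (1.000,2.216)–(0.787,2.000)
cell (1,0): code 0110 → (1.000,0.715)–(2.000,0.581)
cell (1,2): code 1001 → (2.000,2.356)–(1.000,2.216)
cell (2,0): code 0010 → (2.000,0.581)–(2.427,1.000)
cell (2,1): code 0011 → (2.427,1.000)–(2.372,2.000)
cell (2,2): code 0001 → (2.372,2.000)–(2.000,2.356)
total: 8 segments, chained into 1 closed loop(s), length Σ = 5.835155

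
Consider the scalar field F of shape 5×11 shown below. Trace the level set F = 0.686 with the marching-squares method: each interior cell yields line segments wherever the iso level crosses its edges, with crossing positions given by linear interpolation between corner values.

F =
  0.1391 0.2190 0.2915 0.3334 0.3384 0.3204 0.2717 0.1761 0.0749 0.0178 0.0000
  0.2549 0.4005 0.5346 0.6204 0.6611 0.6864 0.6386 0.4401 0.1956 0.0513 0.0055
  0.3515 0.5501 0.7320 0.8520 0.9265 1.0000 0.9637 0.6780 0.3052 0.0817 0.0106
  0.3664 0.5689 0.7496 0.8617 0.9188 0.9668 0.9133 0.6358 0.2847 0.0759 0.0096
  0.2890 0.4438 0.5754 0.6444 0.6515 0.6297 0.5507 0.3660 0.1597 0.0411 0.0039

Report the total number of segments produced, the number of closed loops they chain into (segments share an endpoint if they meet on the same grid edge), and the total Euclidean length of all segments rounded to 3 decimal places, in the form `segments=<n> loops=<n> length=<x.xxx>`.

cell (0,4): code 0100 → (0.999,5.000)–(1.000,4.984)
cell (0,5): code 1000 → (1.000,5.008)–(0.999,5.000)
cell (1,1): code 0100 → (1.767,2.000)–(2.000,1.747)
cell (1,2): code 1100 → (1.283,3.000)–(1.767,2.000)
cell (1,3): code 1100 → (1.094,4.000)–(1.283,3.000)
cell (1,4): code 1110 → (1.000,4.984)–(1.094,4.000)
cell (1,5): code 1101 → (1.146,6.000)–(1.000,5.008)
cell (1,6): code 1000 → (2.000,6.972)–(1.146,6.000)
cell (2,1): code 0110 → (2.000,1.747)–(3.000,1.648)
cell (2,6): code 1001 → (3.000,6.819)–(2.000,6.972)
cell (3,1): code 0010 → (3.000,1.648)–(3.365,2.000)
cell (3,2): code 0011 → (3.365,2.000)–(3.809,3.000)
cell (3,3): code 0011 → (3.809,3.000)–(3.871,4.000)
cell (3,4): code 0011 → (3.871,4.000)–(3.833,5.000)
cell (3,5): code 0011 → (3.833,5.000)–(3.627,6.000)
cell (3,6): code 0001 → (3.627,6.000)–(3.000,6.819)
total: 16 segments, chained into 1 closed loop(s), length Σ = 13.454439

segments=16 loops=1 length=13.454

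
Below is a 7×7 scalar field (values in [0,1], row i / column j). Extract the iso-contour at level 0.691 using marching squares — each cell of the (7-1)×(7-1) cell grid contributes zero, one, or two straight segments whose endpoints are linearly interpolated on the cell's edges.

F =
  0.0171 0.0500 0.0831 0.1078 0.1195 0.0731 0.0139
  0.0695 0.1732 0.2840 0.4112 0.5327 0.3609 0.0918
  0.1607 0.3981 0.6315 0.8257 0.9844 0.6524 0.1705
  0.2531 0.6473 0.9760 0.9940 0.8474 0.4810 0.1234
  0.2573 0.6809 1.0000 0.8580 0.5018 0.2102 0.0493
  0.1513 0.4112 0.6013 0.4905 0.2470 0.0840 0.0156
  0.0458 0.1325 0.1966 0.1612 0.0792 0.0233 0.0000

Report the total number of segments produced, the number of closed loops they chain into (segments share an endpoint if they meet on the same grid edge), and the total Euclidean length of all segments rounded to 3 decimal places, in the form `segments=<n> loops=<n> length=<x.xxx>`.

segments=12 loops=1 length=10.897

cell (1,2): code 0100 → (1.675,3.000)–(2.000,2.306)
cell (1,3): code 1100 → (1.350,4.000)–(1.675,3.000)
cell (1,4): code 1000 → (2.000,4.884)–(1.350,4.000)
cell (2,1): code 0100 → (2.173,2.000)–(3.000,1.133)
cell (2,2): code 1110 → (2.000,2.306)–(2.173,2.000)
cell (2,4): code 1001 → (3.000,4.427)–(2.000,4.884)
cell (3,1): code 0110 → (3.000,1.133)–(4.000,1.032)
cell (3,3): code 1011 → (4.000,3.469)–(3.453,4.000)
cell (3,4): code 0001 → (3.453,4.000)–(3.000,4.427)
cell (4,1): code 0010 → (4.000,1.032)–(4.775,2.000)
cell (4,2): code 0011 → (4.775,2.000)–(4.454,3.000)
cell (4,3): code 0001 → (4.454,3.000)–(4.000,3.469)
total: 12 segments, chained into 1 closed loop(s), length Σ = 10.896997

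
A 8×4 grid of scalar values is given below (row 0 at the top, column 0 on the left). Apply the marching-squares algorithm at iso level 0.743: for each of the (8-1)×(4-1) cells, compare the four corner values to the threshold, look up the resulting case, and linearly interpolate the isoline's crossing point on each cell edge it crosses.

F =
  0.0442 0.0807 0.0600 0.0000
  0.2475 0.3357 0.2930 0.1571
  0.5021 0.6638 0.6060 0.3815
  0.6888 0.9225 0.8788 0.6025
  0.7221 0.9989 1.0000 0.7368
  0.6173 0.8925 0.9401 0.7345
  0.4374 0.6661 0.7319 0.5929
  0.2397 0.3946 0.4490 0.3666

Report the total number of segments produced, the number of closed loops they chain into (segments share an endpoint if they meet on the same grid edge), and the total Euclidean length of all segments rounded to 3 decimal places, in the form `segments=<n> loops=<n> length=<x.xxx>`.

cell (2,0): code 0100 → (2.306,1.000)–(3.000,0.232)
cell (2,1): code 1100 → (2.502,2.000)–(2.306,1.000)
cell (2,2): code 1000 → (3.000,2.491)–(2.502,2.000)
cell (3,0): code 0110 → (3.000,0.232)–(4.000,0.076)
cell (3,2): code 1001 → (4.000,2.976)–(3.000,2.491)
cell (4,0): code 0110 → (4.000,0.076)–(5.000,0.457)
cell (4,2): code 1001 → (5.000,2.959)–(4.000,2.976)
cell (5,0): code 0010 → (5.000,0.457)–(5.660,1.000)
cell (5,1): code 0011 → (5.660,1.000)–(5.947,2.000)
cell (5,2): code 0001 → (5.947,2.000)–(5.000,2.959)
total: 10 segments, chained into 1 closed loop(s), length Σ = 10.190151

segments=10 loops=1 length=10.190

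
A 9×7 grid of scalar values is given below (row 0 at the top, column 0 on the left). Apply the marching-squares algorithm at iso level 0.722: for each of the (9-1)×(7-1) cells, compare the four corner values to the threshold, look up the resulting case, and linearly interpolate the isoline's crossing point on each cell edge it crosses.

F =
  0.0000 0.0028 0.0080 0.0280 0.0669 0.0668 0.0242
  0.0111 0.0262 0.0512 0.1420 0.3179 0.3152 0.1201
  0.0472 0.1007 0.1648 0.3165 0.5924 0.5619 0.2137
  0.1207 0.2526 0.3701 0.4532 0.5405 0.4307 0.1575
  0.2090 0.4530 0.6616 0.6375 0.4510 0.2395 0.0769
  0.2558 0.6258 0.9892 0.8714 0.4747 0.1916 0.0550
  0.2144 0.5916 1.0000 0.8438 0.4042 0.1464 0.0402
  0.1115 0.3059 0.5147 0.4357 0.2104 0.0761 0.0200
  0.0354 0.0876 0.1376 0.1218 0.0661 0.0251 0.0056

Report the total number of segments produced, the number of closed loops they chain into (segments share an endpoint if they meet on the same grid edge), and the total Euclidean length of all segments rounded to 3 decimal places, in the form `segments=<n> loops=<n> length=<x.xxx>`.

cell (4,1): code 0100 → (4.184,2.000)–(5.000,1.265)
cell (4,2): code 1100 → (4.361,3.000)–(4.184,2.000)
cell (4,3): code 1000 → (5.000,3.377)–(4.361,3.000)
cell (5,1): code 0110 → (5.000,1.265)–(6.000,1.319)
cell (5,3): code 1001 → (6.000,3.277)–(5.000,3.377)
cell (6,1): code 0010 → (6.000,1.319)–(6.573,2.000)
cell (6,2): code 0011 → (6.573,2.000)–(6.298,3.000)
cell (6,3): code 0001 → (6.298,3.000)–(6.000,3.277)
total: 8 segments, chained into 1 closed loop(s), length Σ = 7.195444

segments=8 loops=1 length=7.195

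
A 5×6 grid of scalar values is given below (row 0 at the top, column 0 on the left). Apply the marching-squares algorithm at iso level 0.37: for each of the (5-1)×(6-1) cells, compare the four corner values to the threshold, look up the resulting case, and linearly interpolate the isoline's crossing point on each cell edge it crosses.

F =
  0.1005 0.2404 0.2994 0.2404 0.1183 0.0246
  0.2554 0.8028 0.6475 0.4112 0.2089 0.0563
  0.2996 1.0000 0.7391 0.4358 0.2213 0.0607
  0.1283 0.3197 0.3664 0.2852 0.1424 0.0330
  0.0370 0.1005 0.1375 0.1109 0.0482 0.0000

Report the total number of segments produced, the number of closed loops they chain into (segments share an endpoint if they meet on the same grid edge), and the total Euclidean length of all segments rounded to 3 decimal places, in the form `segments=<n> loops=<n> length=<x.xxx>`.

cell (0,0): code 0100 → (0.230,1.000)–(1.000,0.209)
cell (0,1): code 1100 → (0.203,2.000)–(0.230,1.000)
cell (0,2): code 1100 → (0.759,3.000)–(0.203,2.000)
cell (0,3): code 1000 → (1.000,3.204)–(0.759,3.000)
cell (1,0): code 0110 → (1.000,0.209)–(2.000,0.101)
cell (1,3): code 1001 → (2.000,3.307)–(1.000,3.204)
cell (2,0): code 0010 → (2.000,0.101)–(2.926,1.000)
cell (2,1): code 0011 → (2.926,1.000)–(2.990,2.000)
cell (2,2): code 0011 → (2.990,2.000)–(2.437,3.000)
cell (2,3): code 0001 → (2.437,3.000)–(2.000,3.307)
total: 10 segments, chained into 1 closed loop(s), length Σ = 9.544609

segments=10 loops=1 length=9.545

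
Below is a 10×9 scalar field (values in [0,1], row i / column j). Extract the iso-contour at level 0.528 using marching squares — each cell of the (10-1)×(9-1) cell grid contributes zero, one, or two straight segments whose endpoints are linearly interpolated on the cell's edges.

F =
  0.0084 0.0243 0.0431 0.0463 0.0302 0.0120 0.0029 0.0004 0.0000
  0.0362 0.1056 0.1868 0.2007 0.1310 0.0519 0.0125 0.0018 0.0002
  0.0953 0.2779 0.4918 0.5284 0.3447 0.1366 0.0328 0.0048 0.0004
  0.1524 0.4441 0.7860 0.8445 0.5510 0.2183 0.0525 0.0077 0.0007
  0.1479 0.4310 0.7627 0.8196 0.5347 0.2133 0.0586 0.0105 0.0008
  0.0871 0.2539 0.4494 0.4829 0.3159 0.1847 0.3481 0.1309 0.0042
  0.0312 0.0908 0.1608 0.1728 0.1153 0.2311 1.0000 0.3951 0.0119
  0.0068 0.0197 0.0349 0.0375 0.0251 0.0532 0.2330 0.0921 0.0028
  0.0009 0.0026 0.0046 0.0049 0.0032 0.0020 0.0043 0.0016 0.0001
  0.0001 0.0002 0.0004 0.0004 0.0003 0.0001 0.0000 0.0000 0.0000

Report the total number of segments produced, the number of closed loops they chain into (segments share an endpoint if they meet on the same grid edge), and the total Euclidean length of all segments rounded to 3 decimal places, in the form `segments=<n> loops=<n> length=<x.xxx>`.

cell (1,2): code 0100 → (1.999,3.000)–(2.000,2.989)
cell (1,3): code 1000 → (2.000,3.002)–(1.999,3.000)
cell (2,1): code 0100 → (2.123,2.000)–(3.000,1.245)
cell (2,2): code 1110 → (2.000,2.989)–(2.123,2.000)
cell (2,3): code 1101 → (2.889,4.000)–(2.000,3.002)
cell (2,4): code 1000 → (3.000,4.069)–(2.889,4.000)
cell (3,1): code 0110 → (3.000,1.245)–(4.000,1.292)
cell (3,4): code 1001 → (4.000,4.021)–(3.000,4.069)
cell (4,1): code 0010 → (4.000,1.292)–(4.749,2.000)
cell (4,2): code 0011 → (4.749,2.000)–(4.866,3.000)
cell (4,3): code 0011 → (4.866,3.000)–(4.031,4.000)
cell (4,4): code 0001 → (4.031,4.000)–(4.000,4.021)
cell (5,5): code 0100 → (5.276,6.000)–(6.000,5.386)
cell (5,6): code 1000 → (6.000,6.780)–(5.276,6.000)
cell (6,5): code 0010 → (6.000,5.386)–(6.615,6.000)
cell (6,6): code 0001 → (6.615,6.000)–(6.000,6.780)
total: 16 segments, chained into 2 closed loop(s), length Σ = 12.890687

segments=16 loops=2 length=12.891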